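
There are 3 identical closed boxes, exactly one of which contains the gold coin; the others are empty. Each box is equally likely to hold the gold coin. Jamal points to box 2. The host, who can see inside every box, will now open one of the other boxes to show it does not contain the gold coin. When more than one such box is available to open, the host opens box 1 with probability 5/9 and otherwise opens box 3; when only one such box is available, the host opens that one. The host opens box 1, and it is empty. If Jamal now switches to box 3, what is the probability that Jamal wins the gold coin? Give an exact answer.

Apply Bayes' rule, conditioning on where the gold coin actually is.
If it is in box 1 (prior 1/3): the host opened box 1, so this case is ruled out; weight (1/3)·0 = 0.
If it is in box 2 (prior 1/3): box 1 is available, opened with probability 5/9; weight (1/3)·(5/9) = 5/27.
If it is in box 3 (prior 1/3): only box 1 is available, probability 1; weight (1/3)·1 = 1/3.
The weights sum to 14/27.
So P(the gold coin in box 3 | the host opened box 1) = (1/3) / (14/27) = 9/14.

9/14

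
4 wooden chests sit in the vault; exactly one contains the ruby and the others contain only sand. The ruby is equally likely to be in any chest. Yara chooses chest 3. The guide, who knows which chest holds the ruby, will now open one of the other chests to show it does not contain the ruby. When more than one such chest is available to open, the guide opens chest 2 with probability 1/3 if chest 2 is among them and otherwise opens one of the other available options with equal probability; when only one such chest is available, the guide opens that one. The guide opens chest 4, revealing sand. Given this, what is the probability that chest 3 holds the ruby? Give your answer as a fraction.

2/9

Condition on the true location of the ruby.
If it is in chest 1 (prior 1/4): chest 2 is available but not opened, probability 2/3; weight (1/4)·(2/3) = 1/6.
If it is in chest 2 (prior 1/4): chest 2 holds the prize so is unavailable; the guide chooses uniformly among the 2 others, probability 1/2; weight (1/4)·(1/2) = 1/8.
If it is in chest 3 (prior 1/4): chest 2 is available but not opened; chest 4 gets probability (1 − 1/3)/2 = 1/3; weight (1/4)·(1/3) = 1/12.
If it is in chest 4 (prior 1/4): the guide opened chest 4, so this case is ruled out; weight (1/4)·0 = 0.
The weights sum to 3/8.
So P(the ruby in chest 3 | the guide opened chest 4) = (1/12) / (3/8) = 2/9.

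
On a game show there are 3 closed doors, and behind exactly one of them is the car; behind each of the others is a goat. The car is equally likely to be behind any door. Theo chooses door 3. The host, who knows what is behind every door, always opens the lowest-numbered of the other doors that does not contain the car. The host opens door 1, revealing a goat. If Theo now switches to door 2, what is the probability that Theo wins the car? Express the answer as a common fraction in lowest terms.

Apply Bayes' rule, conditioning on where the car actually is.
If it is behind door 1 (prior 1/3): the host opened door 1, so this case is ruled out; weight (1/3)·0 = 0.
If it is behind either of doors 2 and 3 (prior 1/3 each): door 1 is the lowest-numbered option available, probability 1; weight (1/3)·1 = 1/3 each.
The weights sum to 2/3.
So P(the car behind door 2 | the host opened door 1) = (1/3) / (2/3) = 1/2.

1/2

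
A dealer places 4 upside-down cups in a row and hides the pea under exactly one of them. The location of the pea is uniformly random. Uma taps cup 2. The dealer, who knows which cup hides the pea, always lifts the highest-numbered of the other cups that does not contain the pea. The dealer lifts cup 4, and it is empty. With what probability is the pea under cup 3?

1/3

Apply Bayes' rule, conditioning on where the pea actually is.
If it is under any of cups 1, 2, and 3 (prior 1/4 each): cup 4 is the highest-numbered option available, probability 1; weight (1/4)·1 = 1/4 each.
If it is under cup 4 (prior 1/4): the dealer opened cup 4, so this case is ruled out; weight (1/4)·0 = 0.
The weights sum to 3/4.
So P(the pea under cup 3 | the dealer opened cup 4) = (1/4) / (3/4) = 1/3.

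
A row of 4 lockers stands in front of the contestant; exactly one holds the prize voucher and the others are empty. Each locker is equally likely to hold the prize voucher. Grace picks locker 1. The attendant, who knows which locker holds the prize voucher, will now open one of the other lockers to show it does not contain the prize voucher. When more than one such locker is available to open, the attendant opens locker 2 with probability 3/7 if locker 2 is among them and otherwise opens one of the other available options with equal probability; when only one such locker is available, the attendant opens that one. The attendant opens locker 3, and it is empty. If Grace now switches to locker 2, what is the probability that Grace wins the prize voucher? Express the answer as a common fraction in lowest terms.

Condition on the true location of the prize voucher.
If it is in locker 1 (prior 1/4): locker 2 is available but not opened; locker 3 gets probability (1 − 3/7)/2 = 2/7; weight (1/4)·(2/7) = 1/14.
If it is in locker 2 (prior 1/4): locker 2 holds the prize so is unavailable; the attendant chooses uniformly among the 2 others, probability 1/2; weight (1/4)·(1/2) = 1/8.
If it is in locker 3 (prior 1/4): the attendant opened locker 3, so this case is ruled out; weight (1/4)·0 = 0.
If it is in locker 4 (prior 1/4): locker 2 is available but not opened, probability 4/7; weight (1/4)·(4/7) = 1/7.
The weights sum to 19/56.
So P(the prize voucher in locker 2 | the attendant opened locker 3) = (1/8) / (19/56) = 7/19.

7/19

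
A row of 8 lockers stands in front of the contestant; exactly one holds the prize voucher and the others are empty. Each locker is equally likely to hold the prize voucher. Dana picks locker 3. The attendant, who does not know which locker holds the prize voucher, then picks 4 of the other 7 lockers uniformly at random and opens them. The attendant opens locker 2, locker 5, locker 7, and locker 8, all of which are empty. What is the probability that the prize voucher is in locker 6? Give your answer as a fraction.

Condition on the true location of the prize voucher.
If it is in any of lockers 1, 3, 4, and 6 (prior 1/8 each): the attendant picks exactly this set with probability 1/35 regardless, and none is the prize; weight (1/8)·(1/35) = 1/280 each.
If it is in any of lockers 2, 5, 7, and 8 (prior 1/8 each): that locker was opened and seen not to hold the prize — ruled out; weight (1/8)·0 = 0 each.
The weights sum to 1/70.
So P(the prize voucher in locker 6 | the attendant opened locker 2, locker 5, locker 7, and locker 8) = (1/280) / (1/70) = 1/4.

1/4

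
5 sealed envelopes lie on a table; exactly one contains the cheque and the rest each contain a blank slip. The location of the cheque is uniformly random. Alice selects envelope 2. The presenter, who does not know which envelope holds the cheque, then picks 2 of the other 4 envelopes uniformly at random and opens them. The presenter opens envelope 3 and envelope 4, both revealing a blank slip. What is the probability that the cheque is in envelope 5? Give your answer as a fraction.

1/3

Because the presenter chose which envelopes to open without knowing where the cheque is, the choice is independent of the prize location. Learning that none of the 2 opened envelopes holds the cheque simply rules out those 2 locations and leaves the remaining 3 envelopes still equally likely by symmetry.
So P(the cheque in envelope 5) = 1/3.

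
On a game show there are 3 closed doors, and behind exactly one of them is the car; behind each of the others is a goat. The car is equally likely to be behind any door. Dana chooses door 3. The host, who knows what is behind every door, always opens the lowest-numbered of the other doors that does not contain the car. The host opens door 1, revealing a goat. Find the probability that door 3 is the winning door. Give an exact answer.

1/2

Apply Bayes' rule, conditioning on where the car actually is.
If it is behind door 1 (prior 1/3): the host opened door 1, so this case is ruled out; weight (1/3)·0 = 0.
If it is behind either of doors 2 and 3 (prior 1/3 each): door 1 is the lowest-numbered option available, probability 1; weight (1/3)·1 = 1/3 each.
The weights sum to 2/3.
So P(the car behind door 3 | the host opened door 1) = (1/3) / (2/3) = 1/2.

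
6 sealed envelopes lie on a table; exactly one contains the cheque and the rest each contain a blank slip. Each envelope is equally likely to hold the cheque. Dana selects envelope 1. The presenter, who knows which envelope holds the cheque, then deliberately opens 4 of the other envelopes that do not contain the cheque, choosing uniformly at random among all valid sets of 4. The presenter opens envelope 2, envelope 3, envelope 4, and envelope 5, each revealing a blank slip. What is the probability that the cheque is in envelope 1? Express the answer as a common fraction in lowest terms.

1/6

Consider each possible location of the cheque in turn.
If it is in envelope 1 (prior 1/6): the presenter has 5 equally likely choices, so probability 1/5; weight (1/6)·(1/5) = 1/30.
If it is in any of envelopes 2, 3, 4, and 5 (prior 1/6 each): that envelope was opened and seen not to hold the prize — ruled out; weight (1/6)·0 = 0 each.
If it is in envelope 6 (prior 1/6): the presenter has no choice, probability 1; weight (1/6)·1 = 1/6.
The weights sum to 1/5.
So P(the cheque in envelope 1 | the presenter opened envelope 2, envelope 3, envelope 4, and envelope 5) = (1/30) / (1/5) = 1/6.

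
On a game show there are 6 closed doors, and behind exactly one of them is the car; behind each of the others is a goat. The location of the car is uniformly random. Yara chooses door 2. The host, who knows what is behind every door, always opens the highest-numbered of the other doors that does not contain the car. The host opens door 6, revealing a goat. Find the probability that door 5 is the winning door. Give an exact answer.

1/5

Condition on the true location of the car.
If it is behind any of doors 1, 2, 3, 4, and 5 (prior 1/6 each): door 6 is the highest-numbered option available, probability 1; weight (1/6)·1 = 1/6 each.
If it is behind door 6 (prior 1/6): the host opened door 6, so this case is ruled out; weight (1/6)·0 = 0.
The weights sum to 5/6.
So P(the car behind door 5 | the host opened door 6) = (1/6) / (5/6) = 1/5.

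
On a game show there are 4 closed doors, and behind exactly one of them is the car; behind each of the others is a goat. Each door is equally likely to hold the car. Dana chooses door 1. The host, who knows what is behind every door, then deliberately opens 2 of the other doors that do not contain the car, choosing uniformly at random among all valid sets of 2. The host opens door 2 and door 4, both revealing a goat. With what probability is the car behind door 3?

Apply Bayes' rule, conditioning on where the car actually is.
If it is behind door 1 (prior 1/4): the host has 3 equally likely choices, so probability 1/3; weight (1/4)·(1/3) = 1/12.
If it is behind either of doors 2 and 4 (prior 1/4 each): that door was opened and seen not to hold the prize — ruled out; weight (1/4)·0 = 0 each.
If it is behind door 3 (prior 1/4): the host has no choice, probability 1; weight (1/4)·1 = 1/4.
The weights sum to 1/3.
So P(the car behind door 3 | the host opened door 2 and door 4) = (1/4) / (1/3) = 3/4.

3/4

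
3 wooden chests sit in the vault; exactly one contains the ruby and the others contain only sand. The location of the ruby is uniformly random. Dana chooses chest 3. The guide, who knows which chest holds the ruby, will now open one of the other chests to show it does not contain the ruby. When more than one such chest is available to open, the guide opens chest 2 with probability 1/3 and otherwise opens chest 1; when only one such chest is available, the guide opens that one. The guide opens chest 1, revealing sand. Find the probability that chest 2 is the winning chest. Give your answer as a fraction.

3/5

Apply Bayes' rule, conditioning on where the ruby actually is.
If it is in chest 1 (prior 1/3): the guide opened chest 1, so this case is ruled out; weight (1/3)·0 = 0.
If it is in chest 2 (prior 1/3): only chest 1 is available, probability 1; weight (1/3)·1 = 1/3.
If it is in chest 3 (prior 1/3): chest 2 is available but not opened, probability 2/3; weight (1/3)·(2/3) = 2/9.
The weights sum to 5/9.
So P(the ruby in chest 2 | the guide opened chest 1) = (1/3) / (5/9) = 3/5.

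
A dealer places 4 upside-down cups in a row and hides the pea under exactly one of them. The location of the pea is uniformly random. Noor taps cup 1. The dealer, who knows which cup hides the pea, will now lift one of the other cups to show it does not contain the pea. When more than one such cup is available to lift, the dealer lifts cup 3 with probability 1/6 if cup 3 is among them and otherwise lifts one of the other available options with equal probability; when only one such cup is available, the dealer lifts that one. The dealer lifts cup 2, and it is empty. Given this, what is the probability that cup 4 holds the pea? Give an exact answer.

10/21

Consider each possible location of the pea in turn.
If it is under cup 1 (prior 1/4): cup 3 is available but not opened; cup 2 gets probability (1 − 1/6)/2 = 5/12; weight (1/4)·(5/12) = 5/48.
If it is under cup 2 (prior 1/4): the dealer opened cup 2, so this case is ruled out; weight (1/4)·0 = 0.
If it is under cup 3 (prior 1/4): cup 3 holds the prize so is unavailable; the dealer chooses uniformly among the 2 others, probability 1/2; weight (1/4)·(1/2) = 1/8.
If it is under cup 4 (prior 1/4): cup 3 is available but not opened, probability 5/6; weight (1/4)·(5/6) = 5/24.
The weights sum to 7/16.
So P(the pea under cup 4 | the dealer opened cup 2) = (5/24) / (7/16) = 10/21.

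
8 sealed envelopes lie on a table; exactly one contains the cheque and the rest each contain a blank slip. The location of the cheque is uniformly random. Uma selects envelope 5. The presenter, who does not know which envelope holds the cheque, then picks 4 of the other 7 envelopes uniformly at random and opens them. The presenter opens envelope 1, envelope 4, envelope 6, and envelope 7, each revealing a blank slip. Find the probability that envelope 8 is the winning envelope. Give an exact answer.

1/4

Apply Bayes' rule, conditioning on where the cheque actually is.
If it is in any of envelopes 1, 4, 6, and 7 (prior 1/8 each): that envelope was opened and seen not to hold the prize — ruled out; weight (1/8)·0 = 0 each.
If it is in any of envelopes 2, 3, 5, and 8 (prior 1/8 each): the presenter picks exactly this set with probability 1/35 regardless, and none is the prize; weight (1/8)·(1/35) = 1/280 each.
The weights sum to 1/70.
So P(the cheque in envelope 8 | the presenter opened envelope 1, envelope 4, envelope 6, and envelope 7) = (1/280) / (1/70) = 1/4.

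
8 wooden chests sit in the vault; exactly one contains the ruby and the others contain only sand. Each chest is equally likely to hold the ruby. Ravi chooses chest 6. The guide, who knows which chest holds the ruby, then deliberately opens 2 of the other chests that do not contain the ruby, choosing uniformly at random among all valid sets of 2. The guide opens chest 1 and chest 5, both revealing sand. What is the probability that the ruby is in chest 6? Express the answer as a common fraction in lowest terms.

1/8

Consider each possible location of the ruby in turn.
If it is in either of chests 1 and 5 (prior 1/8 each): that chest was opened and seen not to hold the prize — ruled out; weight (1/8)·0 = 0 each.
If it is in any of chests 2, 3, 4, 7, and 8 (prior 1/8 each): the guide has 15 equally likely choices, so probability 1/15; weight (1/8)·(1/15) = 1/120 each.
If it is in chest 6 (prior 1/8): the guide has 21 equally likely choices, so probability 1/21; weight (1/8)·(1/21) = 1/168.
The weights sum to 1/21.
So P(the ruby in chest 6 | the guide opened chest 1 and chest 5) = (1/168) / (1/21) = 1/8.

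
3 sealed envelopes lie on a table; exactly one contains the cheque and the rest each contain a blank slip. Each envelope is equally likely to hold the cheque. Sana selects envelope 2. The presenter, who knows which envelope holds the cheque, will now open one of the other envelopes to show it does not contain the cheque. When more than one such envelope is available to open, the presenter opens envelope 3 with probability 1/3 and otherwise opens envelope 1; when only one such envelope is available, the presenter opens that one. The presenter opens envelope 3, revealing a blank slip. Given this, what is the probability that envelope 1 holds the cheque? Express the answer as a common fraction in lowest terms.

3/4

Condition on the true location of the cheque.
If it is in envelope 1 (prior 1/3): only envelope 3 is available, probability 1; weight (1/3)·1 = 1/3.
If it is in envelope 2 (prior 1/3): envelope 3 is available, opened with probability 1/3; weight (1/3)·(1/3) = 1/9.
If it is in envelope 3 (prior 1/3): the presenter opened envelope 3, so this case is ruled out; weight (1/3)·0 = 0.
The weights sum to 4/9.
So P(the cheque in envelope 1 | the presenter opened envelope 3) = (1/3) / (4/9) = 3/4.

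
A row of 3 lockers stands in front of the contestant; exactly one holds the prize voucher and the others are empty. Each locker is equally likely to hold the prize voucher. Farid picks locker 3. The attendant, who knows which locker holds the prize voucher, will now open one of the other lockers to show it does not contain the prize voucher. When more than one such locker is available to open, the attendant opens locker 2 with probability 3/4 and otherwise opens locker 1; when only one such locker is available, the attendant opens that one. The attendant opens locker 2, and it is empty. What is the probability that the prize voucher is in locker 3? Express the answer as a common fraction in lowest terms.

3/7

Consider each possible location of the prize voucher in turn.
If it is in locker 1 (prior 1/3): only locker 2 is available, probability 1; weight (1/3)·1 = 1/3.
If it is in locker 2 (prior 1/3): the attendant opened locker 2, so this case is ruled out; weight (1/3)·0 = 0.
If it is in locker 3 (prior 1/3): locker 2 is available, opened with probability 3/4; weight (1/3)·(3/4) = 1/4.
The weights sum to 7/12.
So P(the prize voucher in locker 3 | the attendant opened locker 2) = (1/4) / (7/12) = 3/7.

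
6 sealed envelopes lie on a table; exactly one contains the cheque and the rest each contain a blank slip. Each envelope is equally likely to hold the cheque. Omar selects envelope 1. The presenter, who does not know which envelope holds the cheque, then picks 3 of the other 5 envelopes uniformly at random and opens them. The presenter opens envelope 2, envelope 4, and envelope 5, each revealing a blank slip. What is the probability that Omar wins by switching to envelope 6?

1/3

Apply Bayes' rule, conditioning on where the cheque actually is.
If it is in any of envelopes 1, 3, and 6 (prior 1/6 each): the presenter picks exactly this set with probability 1/10 regardless, and none is the prize; weight (1/6)·(1/10) = 1/60 each.
If it is in any of envelopes 2, 4, and 5 (prior 1/6 each): that envelope was opened and seen not to hold the prize — ruled out; weight (1/6)·0 = 0 each.
The weights sum to 1/20.
So P(the cheque in envelope 6 | the presenter opened envelope 2, envelope 4, and envelope 5) = (1/60) / (1/20) = 1/3.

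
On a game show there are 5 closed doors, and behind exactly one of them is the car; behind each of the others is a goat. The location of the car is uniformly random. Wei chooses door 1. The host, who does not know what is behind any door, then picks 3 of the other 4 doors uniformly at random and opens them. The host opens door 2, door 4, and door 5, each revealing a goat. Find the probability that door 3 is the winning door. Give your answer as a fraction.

Apply Bayes' rule, conditioning on where the car actually is.
If it is behind either of doors 1 and 3 (prior 1/5 each): the host picks exactly this set with probability 1/4 regardless, and none is the prize; weight (1/5)·(1/4) = 1/20 each.
If it is behind any of doors 2, 4, and 5 (prior 1/5 each): that door was opened and seen not to hold the prize — ruled out; weight (1/5)·0 = 0 each.
The weights sum to 1/10.
So P(the car behind door 3 | the host opened door 2, door 4, and door 5) = (1/20) / (1/10) = 1/2.

1/2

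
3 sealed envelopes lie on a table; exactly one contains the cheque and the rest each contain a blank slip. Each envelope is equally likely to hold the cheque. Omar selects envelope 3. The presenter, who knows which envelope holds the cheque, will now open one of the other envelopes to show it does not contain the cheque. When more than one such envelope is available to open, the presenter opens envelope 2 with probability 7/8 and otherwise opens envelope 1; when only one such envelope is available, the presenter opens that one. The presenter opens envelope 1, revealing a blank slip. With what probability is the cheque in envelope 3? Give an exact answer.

1/9

Condition on the true location of the cheque.
If it is in envelope 1 (prior 1/3): the presenter opened envelope 1, so this case is ruled out; weight (1/3)·0 = 0.
If it is in envelope 2 (prior 1/3): only envelope 1 is available, probability 1; weight (1/3)·1 = 1/3.
If it is in envelope 3 (prior 1/3): envelope 2 is available but not opened, probability 1/8; weight (1/3)·(1/8) = 1/24.
The weights sum to 3/8.
So P(the cheque in envelope 3 | the presenter opened envelope 1) = (1/24) / (3/8) = 1/9.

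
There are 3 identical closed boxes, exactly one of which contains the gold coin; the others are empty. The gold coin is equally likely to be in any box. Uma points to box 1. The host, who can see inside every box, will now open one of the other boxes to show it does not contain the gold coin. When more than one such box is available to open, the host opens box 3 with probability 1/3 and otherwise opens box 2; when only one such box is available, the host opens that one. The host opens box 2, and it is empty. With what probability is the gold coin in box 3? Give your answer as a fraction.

3/5

Apply Bayes' rule, conditioning on where the gold coin actually is.
If it is in box 1 (prior 1/3): box 3 is available but not opened, probability 2/3; weight (1/3)·(2/3) = 2/9.
If it is in box 2 (prior 1/3): the host opened box 2, so this case is ruled out; weight (1/3)·0 = 0.
If it is in box 3 (prior 1/3): only box 2 is available, probability 1; weight (1/3)·1 = 1/3.
The weights sum to 5/9.
So P(the gold coin in box 3 | the host opened box 2) = (1/3) / (5/9) = 3/5.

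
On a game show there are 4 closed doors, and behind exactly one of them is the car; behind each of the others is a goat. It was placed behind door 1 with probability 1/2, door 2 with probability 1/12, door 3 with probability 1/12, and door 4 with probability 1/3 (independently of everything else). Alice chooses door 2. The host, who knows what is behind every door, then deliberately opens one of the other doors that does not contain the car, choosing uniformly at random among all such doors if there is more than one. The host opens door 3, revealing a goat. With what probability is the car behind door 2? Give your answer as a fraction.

1/16

Consider each possible location of the car in turn.
If it is behind door 1 (prior 1/2): the host has 2 equally likely choices, so probability 1/2; weight (1/2)·(1/2) = 1/4.
If it is behind door 2 (prior 1/12): the host has 3 equally likely choices, so probability 1/3; weight (1/12)·(1/3) = 1/36.
If it is behind door 3 (prior 1/12): the host opened door 3, so this case is ruled out; weight (1/12)·0 = 0.
If it is behind door 4 (prior 1/3): the host has 2 equally likely choices, so probability 1/2; weight (1/3)·(1/2) = 1/6.
The weights sum to 4/9.
So P(the car behind door 2 | the host opened door 3) = (1/36) / (4/9) = 1/16.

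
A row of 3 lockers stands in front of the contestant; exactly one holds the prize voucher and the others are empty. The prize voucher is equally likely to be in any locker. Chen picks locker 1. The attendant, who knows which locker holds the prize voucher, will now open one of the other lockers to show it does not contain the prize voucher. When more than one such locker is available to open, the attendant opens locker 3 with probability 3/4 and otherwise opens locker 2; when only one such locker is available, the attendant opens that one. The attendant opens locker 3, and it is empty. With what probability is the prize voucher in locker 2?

Condition on the true location of the prize voucher.
If it is in locker 1 (prior 1/3): locker 3 is available, opened with probability 3/4; weight (1/3)·(3/4) = 1/4.
If it is in locker 2 (prior 1/3): only locker 3 is available, probability 1; weight (1/3)·1 = 1/3.
If it is in locker 3 (prior 1/3): the attendant opened locker 3, so this case is ruled out; weight (1/3)·0 = 0.
The weights sum to 7/12.
So P(the prize voucher in locker 2 | the attendant opened locker 3) = (1/3) / (7/12) = 4/7.

4/7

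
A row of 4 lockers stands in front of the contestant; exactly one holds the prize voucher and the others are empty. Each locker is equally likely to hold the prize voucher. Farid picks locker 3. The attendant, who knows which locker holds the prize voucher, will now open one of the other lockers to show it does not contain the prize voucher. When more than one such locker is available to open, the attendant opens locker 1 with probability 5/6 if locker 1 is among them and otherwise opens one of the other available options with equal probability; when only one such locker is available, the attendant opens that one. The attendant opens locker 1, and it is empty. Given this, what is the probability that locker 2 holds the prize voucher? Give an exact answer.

1/3

Consider each possible location of the prize voucher in turn.
If it is in locker 1 (prior 1/4): the attendant opened locker 1, so this case is ruled out; weight (1/4)·0 = 0.
If it is in any of lockers 2, 3, and 4 (prior 1/4 each): locker 1 is available, opened with probability 5/6; weight (1/4)·(5/6) = 5/24 each.
The weights sum to 5/8.
So P(the prize voucher in locker 2 | the attendant opened locker 1) = (5/24) / (5/8) = 1/3.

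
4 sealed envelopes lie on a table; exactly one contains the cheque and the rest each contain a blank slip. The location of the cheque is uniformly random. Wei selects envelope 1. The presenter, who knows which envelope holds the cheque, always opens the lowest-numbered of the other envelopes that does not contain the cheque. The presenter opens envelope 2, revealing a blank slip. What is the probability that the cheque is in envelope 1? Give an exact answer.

Consider each possible location of the cheque in turn.
If it is in any of envelopes 1, 3, and 4 (prior 1/4 each): envelope 2 is the lowest-numbered option available, probability 1; weight (1/4)·1 = 1/4 each.
If it is in envelope 2 (prior 1/4): the presenter opened envelope 2, so this case is ruled out; weight (1/4)·0 = 0.
The weights sum to 3/4.
So P(the cheque in envelope 1 | the presenter opened envelope 2) = (1/4) / (3/4) = 1/3.

1/3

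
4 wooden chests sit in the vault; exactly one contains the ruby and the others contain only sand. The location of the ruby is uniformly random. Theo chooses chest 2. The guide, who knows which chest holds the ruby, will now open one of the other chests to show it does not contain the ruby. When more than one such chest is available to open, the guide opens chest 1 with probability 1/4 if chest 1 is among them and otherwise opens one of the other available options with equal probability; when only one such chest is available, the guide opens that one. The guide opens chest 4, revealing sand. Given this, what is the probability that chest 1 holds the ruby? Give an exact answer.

Condition on the true location of the ruby.
If it is in chest 1 (prior 1/4): chest 1 holds the prize so is unavailable; the guide chooses uniformly among the 2 others, probability 1/2; weight (1/4)·(1/2) = 1/8.
If it is in chest 2 (prior 1/4): chest 1 is available but not opened; chest 4 gets probability (1 − 1/4)/2 = 3/8; weight (1/4)·(3/8) = 3/32.
If it is in chest 3 (prior 1/4): chest 1 is available but not opened, probability 3/4; weight (1/4)·(3/4) = 3/16.
If it is in chest 4 (prior 1/4): the guide opened chest 4, so this case is ruled out; weight (1/4)·0 = 0.
The weights sum to 13/32.
So P(the ruby in chest 1 | the guide opened chest 4) = (1/8) / (13/32) = 4/13.

4/13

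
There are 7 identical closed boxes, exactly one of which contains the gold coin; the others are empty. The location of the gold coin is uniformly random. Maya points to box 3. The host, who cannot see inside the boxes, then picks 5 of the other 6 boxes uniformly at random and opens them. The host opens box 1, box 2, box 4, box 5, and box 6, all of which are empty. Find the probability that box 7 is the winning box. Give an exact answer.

Condition on the true location of the gold coin.
If it is in any of boxes 1, 2, 4, 5, and 6 (prior 1/7 each): that box was opened and seen not to hold the prize — ruled out; weight (1/7)·0 = 0 each.
If it is in either of boxes 3 and 7 (prior 1/7 each): the host picks exactly this set with probability 1/6 regardless, and none is the prize; weight (1/7)·(1/6) = 1/42 each.
The weights sum to 1/21.
So P(the gold coin in box 7 | the host opened box 1, box 2, box 4, box 5, and box 6) = (1/42) / (1/21) = 1/2.

1/2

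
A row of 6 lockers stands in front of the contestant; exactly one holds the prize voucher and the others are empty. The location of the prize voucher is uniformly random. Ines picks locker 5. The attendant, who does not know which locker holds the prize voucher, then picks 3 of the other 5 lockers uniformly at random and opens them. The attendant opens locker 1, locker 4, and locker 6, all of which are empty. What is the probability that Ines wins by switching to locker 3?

1/3

Apply Bayes' rule, conditioning on where the prize voucher actually is.
If it is in any of lockers 1, 4, and 6 (prior 1/6 each): that locker was opened and seen not to hold the prize — ruled out; weight (1/6)·0 = 0 each.
If it is in any of lockers 2, 3, and 5 (prior 1/6 each): the attendant picks exactly this set with probability 1/10 regardless, and none is the prize; weight (1/6)·(1/10) = 1/60 each.
The weights sum to 1/20.
So P(the prize voucher in locker 3 | the attendant opened locker 1, locker 4, and locker 6) = (1/60) / (1/20) = 1/3.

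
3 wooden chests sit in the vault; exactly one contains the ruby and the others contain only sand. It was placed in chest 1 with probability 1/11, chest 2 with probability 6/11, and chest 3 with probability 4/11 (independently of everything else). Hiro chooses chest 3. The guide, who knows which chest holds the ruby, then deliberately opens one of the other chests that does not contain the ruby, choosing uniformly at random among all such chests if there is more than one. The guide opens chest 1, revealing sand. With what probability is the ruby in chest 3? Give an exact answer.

Condition on the true location of the ruby.
If it is in chest 1 (prior 1/11): the guide opened chest 1, so this case is ruled out; weight (1/11)·0 = 0.
If it is in chest 2 (prior 6/11): the guide has no choice, probability 1; weight (6/11)·1 = 6/11.
If it is in chest 3 (prior 4/11): the guide has 2 equally likely choices, so probability 1/2; weight (4/11)·(1/2) = 2/11.
The weights sum to 8/11.
So P(the ruby in chest 3 | the guide opened chest 1) = (2/11) / (8/11) = 1/4.

1/4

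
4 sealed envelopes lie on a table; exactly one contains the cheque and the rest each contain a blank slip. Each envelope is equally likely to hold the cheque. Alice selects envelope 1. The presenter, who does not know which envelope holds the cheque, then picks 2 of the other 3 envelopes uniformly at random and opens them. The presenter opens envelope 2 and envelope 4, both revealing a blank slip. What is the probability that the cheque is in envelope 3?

Because the presenter chose which envelopes to open without knowing where the cheque is, the choice is independent of the prize location. Learning that none of the 2 opened envelopes holds the cheque simply rules out those 2 locations and leaves the remaining 2 envelopes still equally likely by symmetry.
So P(the cheque in envelope 3) = 1/2.

1/2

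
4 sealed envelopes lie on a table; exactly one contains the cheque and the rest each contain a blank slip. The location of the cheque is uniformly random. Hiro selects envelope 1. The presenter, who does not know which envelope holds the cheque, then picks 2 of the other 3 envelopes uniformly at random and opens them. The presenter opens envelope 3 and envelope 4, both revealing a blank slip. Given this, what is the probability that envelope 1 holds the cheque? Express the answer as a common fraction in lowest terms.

1/2

Because the presenter chose which envelopes to open without knowing where the cheque is, the choice is independent of the prize location. Learning that none of the 2 opened envelopes holds the cheque simply rules out those 2 locations and leaves the remaining 2 envelopes still equally likely by symmetry.
So P(the cheque in envelope 1) = 1/2.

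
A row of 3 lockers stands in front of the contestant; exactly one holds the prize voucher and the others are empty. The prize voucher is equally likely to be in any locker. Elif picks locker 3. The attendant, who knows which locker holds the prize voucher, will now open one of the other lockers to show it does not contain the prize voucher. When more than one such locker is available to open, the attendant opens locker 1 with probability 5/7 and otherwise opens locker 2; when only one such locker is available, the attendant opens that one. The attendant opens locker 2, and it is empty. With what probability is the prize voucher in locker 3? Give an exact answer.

2/9

Apply Bayes' rule, conditioning on where the prize voucher actually is.
If it is in locker 1 (prior 1/3): only locker 2 is available, probability 1; weight (1/3)·1 = 1/3.
If it is in locker 2 (prior 1/3): the attendant opened locker 2, so this case is ruled out; weight (1/3)·0 = 0.
If it is in locker 3 (prior 1/3): locker 1 is available but not opened, probability 2/7; weight (1/3)·(2/7) = 2/21.
The weights sum to 3/7.
So P(the prize voucher in locker 3 | the attendant opened locker 2) = (2/21) / (3/7) = 2/9.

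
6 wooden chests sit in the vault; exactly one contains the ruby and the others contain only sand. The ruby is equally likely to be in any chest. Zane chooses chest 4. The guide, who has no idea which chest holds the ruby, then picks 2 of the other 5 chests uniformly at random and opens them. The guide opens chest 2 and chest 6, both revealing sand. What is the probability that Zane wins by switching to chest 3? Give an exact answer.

1/4

Because the guide chose which chests to open without knowing where the ruby is, the choice is independent of the prize location. Learning that none of the 2 opened chests holds the ruby simply rules out those 2 locations and leaves the remaining 4 chests still equally likely by symmetry.
So P(the ruby in chest 3) = 1/4.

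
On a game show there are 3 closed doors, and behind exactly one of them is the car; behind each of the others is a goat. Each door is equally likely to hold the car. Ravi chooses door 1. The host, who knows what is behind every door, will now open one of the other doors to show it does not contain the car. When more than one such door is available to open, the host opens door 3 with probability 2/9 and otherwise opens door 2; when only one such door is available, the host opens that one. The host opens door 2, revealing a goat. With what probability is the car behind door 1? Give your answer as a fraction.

7/16

Consider each possible location of the car in turn.
If it is behind door 1 (prior 1/3): door 3 is available but not opened, probability 7/9; weight (1/3)·(7/9) = 7/27.
If it is behind door 2 (prior 1/3): the host opened door 2, so this case is ruled out; weight (1/3)·0 = 0.
If it is behind door 3 (prior 1/3): only door 2 is available, probability 1; weight (1/3)·1 = 1/3.
The weights sum to 16/27.
So P(the car behind door 1 | the host opened door 2) = (7/27) / (16/27) = 7/16.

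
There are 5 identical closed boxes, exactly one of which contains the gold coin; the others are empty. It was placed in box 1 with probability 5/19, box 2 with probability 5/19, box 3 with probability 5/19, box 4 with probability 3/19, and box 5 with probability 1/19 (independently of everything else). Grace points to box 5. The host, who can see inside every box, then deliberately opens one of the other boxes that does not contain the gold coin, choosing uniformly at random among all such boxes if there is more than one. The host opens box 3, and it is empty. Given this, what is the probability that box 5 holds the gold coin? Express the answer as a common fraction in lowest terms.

3/55

Condition on the true location of the gold coin.
If it is in either of boxes 1 and 2 (prior 5/19 each): the host has 3 equally likely choices, so probability 1/3; weight (5/19)·(1/3) = 5/57 each.
If it is in box 3 (prior 5/19): the host opened box 3, so this case is ruled out; weight (5/19)·0 = 0.
If it is in box 4 (prior 3/19): the host has 3 equally likely choices, so probability 1/3; weight (3/19)·(1/3) = 1/19.
If it is in box 5 (prior 1/19): the host has 4 equally likely choices, so probability 1/4; weight (1/19)·(1/4) = 1/76.
The weights sum to 55/228.
So P(the gold coin in box 5 | the host opened box 3) = (1/76) / (55/228) = 3/55.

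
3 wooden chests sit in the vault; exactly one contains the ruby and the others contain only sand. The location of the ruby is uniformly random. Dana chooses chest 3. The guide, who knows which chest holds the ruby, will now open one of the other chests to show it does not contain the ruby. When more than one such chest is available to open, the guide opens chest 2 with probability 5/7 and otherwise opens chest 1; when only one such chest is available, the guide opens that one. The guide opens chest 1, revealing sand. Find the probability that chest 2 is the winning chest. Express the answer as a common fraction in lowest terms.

Apply Bayes' rule, conditioning on where the ruby actually is.
If it is in chest 1 (prior 1/3): the guide opened chest 1, so this case is ruled out; weight (1/3)·0 = 0.
If it is in chest 2 (prior 1/3): only chest 1 is available, probability 1; weight (1/3)·1 = 1/3.
If it is in chest 3 (prior 1/3): chest 2 is available but not opened, probability 2/7; weight (1/3)·(2/7) = 2/21.
The weights sum to 3/7.
So P(the ruby in chest 2 | the guide opened chest 1) = (1/3) / (3/7) = 7/9.

7/9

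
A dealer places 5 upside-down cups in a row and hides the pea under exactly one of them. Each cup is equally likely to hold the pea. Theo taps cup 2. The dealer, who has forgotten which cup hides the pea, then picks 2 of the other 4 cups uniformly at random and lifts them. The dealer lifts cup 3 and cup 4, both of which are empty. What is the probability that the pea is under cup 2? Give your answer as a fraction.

1/3

Condition on the true location of the pea.
If it is under any of cups 1, 2, and 5 (prior 1/5 each): the dealer picks exactly this set with probability 1/6 regardless, and none is the prize; weight (1/5)·(1/6) = 1/30 each.
If it is under either of cups 3 and 4 (prior 1/5 each): that cup was opened and seen not to hold the prize — ruled out; weight (1/5)·0 = 0 each.
The weights sum to 1/10.
So P(the pea under cup 2 | the dealer opened cup 3 and cup 4) = (1/30) / (1/10) = 1/3.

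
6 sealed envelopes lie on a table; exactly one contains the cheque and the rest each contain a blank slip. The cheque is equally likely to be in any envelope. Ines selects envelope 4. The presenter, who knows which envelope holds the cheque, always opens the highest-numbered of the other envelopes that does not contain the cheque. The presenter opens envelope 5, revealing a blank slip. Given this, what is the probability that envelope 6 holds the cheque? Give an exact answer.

Condition on the true location of the cheque.
If it is in any of envelopes 1, 2, 3, and 4 (prior 1/6 each): the presenter would have opened envelope 6 instead, probability 0; weight (1/6)·0 = 0 each.
If it is in envelope 5 (prior 1/6): the presenter opened envelope 5, so this case is ruled out; weight (1/6)·0 = 0.
If it is in envelope 6 (prior 1/6): envelope 5 is the highest-numbered option available, probability 1; weight (1/6)·1 = 1/6.
The weights sum to 1/6.
So P(the cheque in envelope 6 | the presenter opened envelope 5) = (1/6) / (1/6) = 1.

1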